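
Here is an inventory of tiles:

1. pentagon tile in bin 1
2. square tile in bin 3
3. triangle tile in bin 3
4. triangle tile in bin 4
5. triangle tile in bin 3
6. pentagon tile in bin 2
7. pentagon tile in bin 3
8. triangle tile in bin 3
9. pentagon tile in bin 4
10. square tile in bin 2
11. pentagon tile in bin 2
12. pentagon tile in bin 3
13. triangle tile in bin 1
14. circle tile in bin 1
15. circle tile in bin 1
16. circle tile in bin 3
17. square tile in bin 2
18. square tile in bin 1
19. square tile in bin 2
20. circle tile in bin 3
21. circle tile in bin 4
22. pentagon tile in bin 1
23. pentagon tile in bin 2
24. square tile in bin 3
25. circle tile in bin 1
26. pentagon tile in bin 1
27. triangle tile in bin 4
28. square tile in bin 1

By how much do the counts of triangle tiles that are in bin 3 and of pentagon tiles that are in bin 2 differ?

0

triangle tiles in bin 3: 3. pentagon tiles in bin 2: 3.
|3 − 3| = 3 − 3 = 0.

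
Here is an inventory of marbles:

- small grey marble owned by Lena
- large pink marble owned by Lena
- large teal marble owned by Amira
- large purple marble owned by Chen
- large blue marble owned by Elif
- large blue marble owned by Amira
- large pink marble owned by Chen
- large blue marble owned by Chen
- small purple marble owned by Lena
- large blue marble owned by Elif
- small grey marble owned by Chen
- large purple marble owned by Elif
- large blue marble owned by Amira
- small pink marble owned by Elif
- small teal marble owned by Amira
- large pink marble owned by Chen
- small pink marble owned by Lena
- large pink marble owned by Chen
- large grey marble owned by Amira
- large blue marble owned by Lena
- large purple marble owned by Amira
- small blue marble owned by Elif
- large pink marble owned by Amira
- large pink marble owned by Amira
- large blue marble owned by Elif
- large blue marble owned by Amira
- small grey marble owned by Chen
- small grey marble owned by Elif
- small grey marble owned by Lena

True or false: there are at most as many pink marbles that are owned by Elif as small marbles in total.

|pink marbles owned by Elif| = 1.
|small marbles| = 10.
The claim requires 1 ≤ 10, which holds.

True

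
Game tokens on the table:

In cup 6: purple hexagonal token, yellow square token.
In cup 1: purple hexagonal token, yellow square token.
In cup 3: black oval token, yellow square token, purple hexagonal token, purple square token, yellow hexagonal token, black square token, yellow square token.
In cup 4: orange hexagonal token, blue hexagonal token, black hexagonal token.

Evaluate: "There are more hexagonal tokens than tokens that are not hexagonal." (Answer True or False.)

False

|hexagonal tokens| = 7.
|tokens that are not hexagonal| = 7.
The claim requires 7 > 7, which does not hold.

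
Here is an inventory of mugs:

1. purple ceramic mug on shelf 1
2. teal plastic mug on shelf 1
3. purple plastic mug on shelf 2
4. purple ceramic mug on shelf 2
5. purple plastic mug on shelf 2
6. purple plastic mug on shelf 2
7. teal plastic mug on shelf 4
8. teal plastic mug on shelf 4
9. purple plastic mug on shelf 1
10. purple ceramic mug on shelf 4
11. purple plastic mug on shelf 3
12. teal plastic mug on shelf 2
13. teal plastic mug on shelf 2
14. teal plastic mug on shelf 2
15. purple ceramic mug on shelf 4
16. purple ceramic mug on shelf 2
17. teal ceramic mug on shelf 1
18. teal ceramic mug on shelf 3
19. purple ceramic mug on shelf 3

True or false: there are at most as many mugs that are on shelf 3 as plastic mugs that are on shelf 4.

False

There are 3 mugs on shelf 3.
There are 2 plastic mugs on shelf 4.
The claim requires 3 ≤ 2, which does not hold.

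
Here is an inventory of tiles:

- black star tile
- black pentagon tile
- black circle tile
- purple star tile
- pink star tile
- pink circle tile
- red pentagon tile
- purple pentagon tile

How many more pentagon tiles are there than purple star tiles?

pentagon tiles: 3.
purple star tiles: 1.
3 − 1 = 2.

2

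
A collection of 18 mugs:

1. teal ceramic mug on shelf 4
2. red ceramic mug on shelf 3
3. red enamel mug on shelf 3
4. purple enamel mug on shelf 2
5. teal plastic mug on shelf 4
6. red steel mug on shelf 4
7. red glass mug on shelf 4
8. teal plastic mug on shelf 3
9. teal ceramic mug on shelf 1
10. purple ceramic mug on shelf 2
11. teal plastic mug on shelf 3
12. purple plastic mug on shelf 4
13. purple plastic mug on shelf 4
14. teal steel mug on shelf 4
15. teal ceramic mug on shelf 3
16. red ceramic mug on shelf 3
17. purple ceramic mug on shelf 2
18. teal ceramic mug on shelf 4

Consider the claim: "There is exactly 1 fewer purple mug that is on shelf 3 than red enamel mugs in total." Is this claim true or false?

|purple mugs on shelf 3| = 0.
|red enamel mugs| = 1.
The claim requires 1 − 0 (= 1) to equal 1, which holds.

True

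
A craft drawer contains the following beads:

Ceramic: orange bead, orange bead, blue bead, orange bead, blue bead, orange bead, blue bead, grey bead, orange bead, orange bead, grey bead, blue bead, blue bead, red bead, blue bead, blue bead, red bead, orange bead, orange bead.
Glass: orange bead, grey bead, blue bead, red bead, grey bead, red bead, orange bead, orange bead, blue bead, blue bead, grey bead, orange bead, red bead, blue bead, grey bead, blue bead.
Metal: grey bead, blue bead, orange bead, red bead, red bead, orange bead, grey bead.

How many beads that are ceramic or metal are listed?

26

ceramic: 19; metal: 7; together 19 + 7 = 26.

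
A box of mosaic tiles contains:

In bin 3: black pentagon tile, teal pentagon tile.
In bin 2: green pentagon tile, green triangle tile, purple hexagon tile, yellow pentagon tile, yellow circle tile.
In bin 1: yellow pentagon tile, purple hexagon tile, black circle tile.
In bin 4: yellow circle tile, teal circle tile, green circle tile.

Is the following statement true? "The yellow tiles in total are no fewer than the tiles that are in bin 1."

There are 4 yellow tiles.
There are 3 tiles in bin 1.
The claim requires 4 ≥ 3, which holds.

True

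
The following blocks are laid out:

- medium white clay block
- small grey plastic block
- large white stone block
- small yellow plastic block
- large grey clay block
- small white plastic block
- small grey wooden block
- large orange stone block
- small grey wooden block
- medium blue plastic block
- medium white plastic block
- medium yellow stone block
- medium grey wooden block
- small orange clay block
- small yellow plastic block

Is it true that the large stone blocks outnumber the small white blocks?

large stone blocks: 2.
small white blocks: 1.
The claim requires 2 > 1, which holds.

True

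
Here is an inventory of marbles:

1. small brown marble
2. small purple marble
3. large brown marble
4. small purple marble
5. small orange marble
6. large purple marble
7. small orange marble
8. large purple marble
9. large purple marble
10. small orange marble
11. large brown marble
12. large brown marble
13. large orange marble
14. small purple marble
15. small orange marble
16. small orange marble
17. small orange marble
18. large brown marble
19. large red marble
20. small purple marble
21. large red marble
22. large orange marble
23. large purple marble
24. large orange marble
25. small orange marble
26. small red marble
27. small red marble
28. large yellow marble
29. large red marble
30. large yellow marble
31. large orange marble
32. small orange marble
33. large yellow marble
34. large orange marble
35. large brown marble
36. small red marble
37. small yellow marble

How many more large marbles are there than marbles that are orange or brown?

1

large marbles: 20.
marbles that are orange or brown: 19.
20 − 19 = 1.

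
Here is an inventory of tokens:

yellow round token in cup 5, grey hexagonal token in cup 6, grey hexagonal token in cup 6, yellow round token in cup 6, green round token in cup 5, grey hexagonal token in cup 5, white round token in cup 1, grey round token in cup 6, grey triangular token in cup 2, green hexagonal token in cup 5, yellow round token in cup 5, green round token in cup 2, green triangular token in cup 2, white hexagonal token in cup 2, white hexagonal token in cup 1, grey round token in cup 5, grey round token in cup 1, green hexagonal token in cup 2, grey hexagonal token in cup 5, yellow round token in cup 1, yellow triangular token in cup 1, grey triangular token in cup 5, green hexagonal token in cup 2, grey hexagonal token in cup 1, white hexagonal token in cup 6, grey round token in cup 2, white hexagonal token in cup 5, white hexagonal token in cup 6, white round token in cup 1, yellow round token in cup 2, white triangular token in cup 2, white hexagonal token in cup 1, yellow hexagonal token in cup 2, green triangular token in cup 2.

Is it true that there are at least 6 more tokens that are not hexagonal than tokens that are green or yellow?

False

There are 19 tokens that are not hexagonal.
There are 14 tokens that are green or yellow.
The claim requires 19 − 14 = 5 ≥ 6, which does not hold.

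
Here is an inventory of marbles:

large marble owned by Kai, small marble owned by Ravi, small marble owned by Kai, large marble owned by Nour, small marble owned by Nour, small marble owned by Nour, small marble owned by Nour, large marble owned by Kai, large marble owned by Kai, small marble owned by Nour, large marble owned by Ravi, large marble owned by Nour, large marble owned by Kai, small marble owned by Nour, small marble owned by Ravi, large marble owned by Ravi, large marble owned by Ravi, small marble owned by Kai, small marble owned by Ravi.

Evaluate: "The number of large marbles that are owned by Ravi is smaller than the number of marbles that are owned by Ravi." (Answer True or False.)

True

|large marbles owned by Ravi| = 3.
|marbles owned by Ravi| = 6.
The claim requires 3 < 6, which holds.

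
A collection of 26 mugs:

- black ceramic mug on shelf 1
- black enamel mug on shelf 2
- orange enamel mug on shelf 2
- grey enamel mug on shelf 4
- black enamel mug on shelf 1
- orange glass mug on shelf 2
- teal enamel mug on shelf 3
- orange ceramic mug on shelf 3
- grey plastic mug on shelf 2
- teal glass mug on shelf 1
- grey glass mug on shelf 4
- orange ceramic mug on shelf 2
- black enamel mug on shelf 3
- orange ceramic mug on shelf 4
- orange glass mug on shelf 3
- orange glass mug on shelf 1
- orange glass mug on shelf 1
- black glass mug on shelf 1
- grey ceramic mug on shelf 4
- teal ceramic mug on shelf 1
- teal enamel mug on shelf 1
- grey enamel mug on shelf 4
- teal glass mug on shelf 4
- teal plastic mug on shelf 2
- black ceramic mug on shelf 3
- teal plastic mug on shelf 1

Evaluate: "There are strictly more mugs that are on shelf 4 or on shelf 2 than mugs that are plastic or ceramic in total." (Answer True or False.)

True

There are 12 mugs on shelf 4 or on shelf 2.
There are 10 mugs that are plastic or ceramic.
The claim requires 12 > 10, which holds.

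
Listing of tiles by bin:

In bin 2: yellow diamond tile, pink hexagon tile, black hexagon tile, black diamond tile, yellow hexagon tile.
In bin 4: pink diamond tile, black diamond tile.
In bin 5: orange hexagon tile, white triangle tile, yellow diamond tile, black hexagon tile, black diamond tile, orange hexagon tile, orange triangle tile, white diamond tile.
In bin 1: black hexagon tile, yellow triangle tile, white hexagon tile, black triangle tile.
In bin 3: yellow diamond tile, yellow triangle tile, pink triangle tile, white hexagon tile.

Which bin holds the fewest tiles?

bin 4

Counts by bin: bin 5→8, bin 2→5, bin 3→4, bin 1→4, bin 4→2.
The minimum is 2, held uniquely by bin 4.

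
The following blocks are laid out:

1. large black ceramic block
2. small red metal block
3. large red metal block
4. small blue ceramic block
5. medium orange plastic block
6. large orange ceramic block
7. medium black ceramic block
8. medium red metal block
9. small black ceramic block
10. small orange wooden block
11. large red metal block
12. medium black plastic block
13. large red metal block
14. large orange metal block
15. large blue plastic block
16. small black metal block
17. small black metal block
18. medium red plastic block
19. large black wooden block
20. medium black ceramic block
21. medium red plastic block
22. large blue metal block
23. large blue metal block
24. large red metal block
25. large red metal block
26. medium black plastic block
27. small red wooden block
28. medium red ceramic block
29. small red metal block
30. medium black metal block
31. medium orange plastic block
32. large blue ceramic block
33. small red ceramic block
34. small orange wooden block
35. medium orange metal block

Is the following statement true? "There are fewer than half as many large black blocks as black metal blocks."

large black blocks: 2.
black metal blocks: 3.
The claim requires 2 × 2 = 4 < 3, which does not hold.

False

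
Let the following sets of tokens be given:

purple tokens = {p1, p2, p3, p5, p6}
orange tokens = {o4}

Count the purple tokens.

5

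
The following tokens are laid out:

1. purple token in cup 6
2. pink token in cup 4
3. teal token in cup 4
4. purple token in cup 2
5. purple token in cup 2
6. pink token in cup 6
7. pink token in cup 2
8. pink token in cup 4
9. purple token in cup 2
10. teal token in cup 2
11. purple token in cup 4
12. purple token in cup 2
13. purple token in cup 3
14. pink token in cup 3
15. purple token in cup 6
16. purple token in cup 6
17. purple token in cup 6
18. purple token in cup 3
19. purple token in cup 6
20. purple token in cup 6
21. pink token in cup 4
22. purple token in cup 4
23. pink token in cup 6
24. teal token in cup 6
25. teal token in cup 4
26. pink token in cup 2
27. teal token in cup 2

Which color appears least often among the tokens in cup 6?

teal

Counts by color (restricted to tokens in cup 6): purple 6, pink 2, teal 1.
The minimum is 1, held uniquely by teal.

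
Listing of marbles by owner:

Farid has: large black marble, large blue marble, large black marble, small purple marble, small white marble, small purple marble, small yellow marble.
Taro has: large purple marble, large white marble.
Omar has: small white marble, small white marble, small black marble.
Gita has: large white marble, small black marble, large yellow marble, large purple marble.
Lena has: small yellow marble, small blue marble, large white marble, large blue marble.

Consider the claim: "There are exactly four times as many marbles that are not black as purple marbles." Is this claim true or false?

There are 16 marbles that are not black.
There are 4 purple marbles.
The claim requires 16 = 4 × 4 = 16, which holds.

True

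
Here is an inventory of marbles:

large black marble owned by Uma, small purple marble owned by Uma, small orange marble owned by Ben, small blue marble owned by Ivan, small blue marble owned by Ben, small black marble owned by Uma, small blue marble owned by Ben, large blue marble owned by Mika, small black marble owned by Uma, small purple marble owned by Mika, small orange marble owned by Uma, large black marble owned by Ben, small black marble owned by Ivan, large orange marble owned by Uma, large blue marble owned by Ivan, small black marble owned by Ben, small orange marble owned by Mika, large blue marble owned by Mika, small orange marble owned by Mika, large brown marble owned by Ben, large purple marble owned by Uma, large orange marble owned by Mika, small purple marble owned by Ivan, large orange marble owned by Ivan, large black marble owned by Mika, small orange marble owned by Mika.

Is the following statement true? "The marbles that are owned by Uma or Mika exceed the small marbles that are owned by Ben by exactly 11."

True

|marbles owned by Uma or Mika| = 15.
|small marbles owned by Ben| = 4.
The claim requires 15 − 4 (= 11) to equal 11, which holds.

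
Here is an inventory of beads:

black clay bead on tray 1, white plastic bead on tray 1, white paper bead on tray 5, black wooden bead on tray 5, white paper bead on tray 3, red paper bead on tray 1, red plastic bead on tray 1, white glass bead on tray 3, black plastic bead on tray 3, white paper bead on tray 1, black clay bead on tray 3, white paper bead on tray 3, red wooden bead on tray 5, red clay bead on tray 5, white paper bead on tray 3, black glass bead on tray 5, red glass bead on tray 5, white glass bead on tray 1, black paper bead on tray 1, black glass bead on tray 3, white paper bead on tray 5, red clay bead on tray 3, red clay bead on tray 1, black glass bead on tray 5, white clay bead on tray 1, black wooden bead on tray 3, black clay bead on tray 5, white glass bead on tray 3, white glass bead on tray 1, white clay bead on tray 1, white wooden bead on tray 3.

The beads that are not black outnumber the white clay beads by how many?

19

beads that are not black: 21.
white clay beads: 2.
21 − 2 = 19.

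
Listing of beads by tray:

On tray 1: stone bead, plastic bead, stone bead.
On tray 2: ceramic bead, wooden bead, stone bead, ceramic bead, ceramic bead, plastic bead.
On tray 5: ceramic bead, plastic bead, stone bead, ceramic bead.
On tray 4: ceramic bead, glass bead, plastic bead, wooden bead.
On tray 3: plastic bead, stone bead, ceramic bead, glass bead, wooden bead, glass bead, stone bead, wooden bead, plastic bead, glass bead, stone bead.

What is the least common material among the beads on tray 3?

Counts by material (restricted to beads on tray 3): glass 3, stone 3, plastic 2, wooden 2, ceramic 1.
The minimum is 1, held uniquely by ceramic.

ceramic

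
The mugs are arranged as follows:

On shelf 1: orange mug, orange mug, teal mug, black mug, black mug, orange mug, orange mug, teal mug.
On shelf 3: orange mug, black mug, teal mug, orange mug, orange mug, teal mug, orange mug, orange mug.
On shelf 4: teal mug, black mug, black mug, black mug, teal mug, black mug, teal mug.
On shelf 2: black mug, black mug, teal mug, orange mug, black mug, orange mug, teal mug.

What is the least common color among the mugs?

Counts by color: orange 11, black 10, teal 9.
The minimum is 9, held uniquely by teal.

teal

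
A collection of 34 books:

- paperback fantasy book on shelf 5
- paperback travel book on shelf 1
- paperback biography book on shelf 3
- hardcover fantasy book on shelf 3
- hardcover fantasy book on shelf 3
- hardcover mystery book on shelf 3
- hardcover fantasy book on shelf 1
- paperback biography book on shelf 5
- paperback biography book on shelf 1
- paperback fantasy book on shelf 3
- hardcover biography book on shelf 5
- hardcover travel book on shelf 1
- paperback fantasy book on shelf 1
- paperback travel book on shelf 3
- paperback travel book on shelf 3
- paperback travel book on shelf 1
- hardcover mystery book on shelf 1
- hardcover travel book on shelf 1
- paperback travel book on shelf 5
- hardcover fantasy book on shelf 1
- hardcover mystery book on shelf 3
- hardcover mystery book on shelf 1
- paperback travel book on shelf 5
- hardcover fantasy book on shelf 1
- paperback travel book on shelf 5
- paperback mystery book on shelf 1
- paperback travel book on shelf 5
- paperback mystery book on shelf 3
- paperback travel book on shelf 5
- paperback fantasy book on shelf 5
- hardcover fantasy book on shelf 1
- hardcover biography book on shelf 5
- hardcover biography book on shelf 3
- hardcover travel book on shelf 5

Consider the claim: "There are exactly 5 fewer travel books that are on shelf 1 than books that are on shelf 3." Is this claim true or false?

False

There are 4 travel books on shelf 1.
There are 10 books on shelf 3.
The claim requires 10 − 4 (= 6) to equal 5, which does not hold.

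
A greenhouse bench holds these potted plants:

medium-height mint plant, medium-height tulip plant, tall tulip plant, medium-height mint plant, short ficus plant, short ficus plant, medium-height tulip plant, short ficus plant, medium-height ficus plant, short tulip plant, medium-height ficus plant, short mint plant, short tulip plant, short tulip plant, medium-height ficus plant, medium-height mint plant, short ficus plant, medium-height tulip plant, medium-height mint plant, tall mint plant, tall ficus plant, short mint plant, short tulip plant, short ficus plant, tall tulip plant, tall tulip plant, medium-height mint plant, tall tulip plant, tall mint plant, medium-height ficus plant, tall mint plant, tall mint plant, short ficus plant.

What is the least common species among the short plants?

mint

Counts by species (restricted to short plants): ficus 6, tulip 4, mint 2.
The minimum is 2, held uniquely by mint.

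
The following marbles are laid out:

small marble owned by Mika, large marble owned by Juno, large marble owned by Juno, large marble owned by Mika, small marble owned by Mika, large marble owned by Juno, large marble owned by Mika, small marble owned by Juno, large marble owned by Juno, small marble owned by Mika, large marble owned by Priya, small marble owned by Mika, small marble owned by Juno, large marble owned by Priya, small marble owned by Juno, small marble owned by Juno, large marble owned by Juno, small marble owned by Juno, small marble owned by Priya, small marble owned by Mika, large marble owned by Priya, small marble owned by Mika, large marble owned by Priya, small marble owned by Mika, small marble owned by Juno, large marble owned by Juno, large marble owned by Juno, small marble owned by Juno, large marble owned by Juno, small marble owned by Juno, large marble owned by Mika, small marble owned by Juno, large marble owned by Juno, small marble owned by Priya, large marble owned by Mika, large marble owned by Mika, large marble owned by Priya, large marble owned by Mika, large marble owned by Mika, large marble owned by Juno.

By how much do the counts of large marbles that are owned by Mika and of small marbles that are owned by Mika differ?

large marbles owned by Mika: 7. small marbles owned by Mika: 7.
|7 − 7| = 7 − 7 = 0.

0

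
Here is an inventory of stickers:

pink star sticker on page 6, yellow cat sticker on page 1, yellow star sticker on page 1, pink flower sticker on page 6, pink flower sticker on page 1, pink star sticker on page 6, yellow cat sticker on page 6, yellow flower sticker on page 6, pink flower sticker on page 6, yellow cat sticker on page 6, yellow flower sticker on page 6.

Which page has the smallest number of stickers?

page 1

Counts by page: page 6→8, page 1→3.
The minimum is 3, held uniquely by page 1.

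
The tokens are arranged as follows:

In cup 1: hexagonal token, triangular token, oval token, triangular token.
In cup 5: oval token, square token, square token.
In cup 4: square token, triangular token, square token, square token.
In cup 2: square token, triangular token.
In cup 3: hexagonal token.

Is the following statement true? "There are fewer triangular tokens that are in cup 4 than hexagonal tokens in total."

There is 1 triangular token in cup 4.
There are 2 hexagonal tokens.
The claim requires 1 < 2, which holds.

True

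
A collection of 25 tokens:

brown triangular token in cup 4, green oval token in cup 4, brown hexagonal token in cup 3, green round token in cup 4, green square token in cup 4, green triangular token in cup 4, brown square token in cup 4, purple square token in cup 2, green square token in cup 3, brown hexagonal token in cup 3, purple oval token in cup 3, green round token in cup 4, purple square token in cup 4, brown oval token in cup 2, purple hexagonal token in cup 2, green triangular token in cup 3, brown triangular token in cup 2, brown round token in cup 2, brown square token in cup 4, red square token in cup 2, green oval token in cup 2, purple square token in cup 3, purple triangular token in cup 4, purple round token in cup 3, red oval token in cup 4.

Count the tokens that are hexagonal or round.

7

hexagonal: 3; round: 4; together 3 + 4 = 7.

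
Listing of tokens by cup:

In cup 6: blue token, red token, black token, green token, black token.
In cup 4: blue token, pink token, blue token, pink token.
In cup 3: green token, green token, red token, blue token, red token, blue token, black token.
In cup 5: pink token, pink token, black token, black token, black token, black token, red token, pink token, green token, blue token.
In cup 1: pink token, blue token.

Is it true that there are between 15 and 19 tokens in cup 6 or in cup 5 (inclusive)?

True

|tokens in cup 6 or in cup 5| = 15.
The claim requires 15 ≤ 15 ≤ 19, which holds.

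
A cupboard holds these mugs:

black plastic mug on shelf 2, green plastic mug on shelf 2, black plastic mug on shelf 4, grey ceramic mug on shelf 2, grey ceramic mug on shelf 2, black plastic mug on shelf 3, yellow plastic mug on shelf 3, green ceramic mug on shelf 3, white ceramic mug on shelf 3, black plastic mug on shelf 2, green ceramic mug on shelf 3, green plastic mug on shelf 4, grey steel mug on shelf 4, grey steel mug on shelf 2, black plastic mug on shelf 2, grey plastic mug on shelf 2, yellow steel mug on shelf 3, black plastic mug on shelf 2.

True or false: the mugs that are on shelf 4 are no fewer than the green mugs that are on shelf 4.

True

|mugs on shelf 4| = 3.
|green mugs on shelf 4| = 1.
The claim requires 3 ≥ 1, which holds.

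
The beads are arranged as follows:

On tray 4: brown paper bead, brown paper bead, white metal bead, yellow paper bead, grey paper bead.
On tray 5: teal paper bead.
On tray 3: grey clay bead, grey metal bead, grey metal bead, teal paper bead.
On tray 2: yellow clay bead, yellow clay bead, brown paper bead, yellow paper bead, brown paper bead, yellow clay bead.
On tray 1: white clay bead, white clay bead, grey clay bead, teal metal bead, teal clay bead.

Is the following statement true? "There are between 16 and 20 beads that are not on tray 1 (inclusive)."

True

|beads that are not on tray 1| = 16.
The claim requires 16 ≤ 16 ≤ 20, which holds.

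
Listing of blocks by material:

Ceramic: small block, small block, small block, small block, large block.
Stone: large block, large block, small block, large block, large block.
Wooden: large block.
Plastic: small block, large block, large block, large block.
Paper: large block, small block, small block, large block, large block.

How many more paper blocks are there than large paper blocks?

2

paper blocks: 5.
large paper blocks: 3.
5 − 3 = 2.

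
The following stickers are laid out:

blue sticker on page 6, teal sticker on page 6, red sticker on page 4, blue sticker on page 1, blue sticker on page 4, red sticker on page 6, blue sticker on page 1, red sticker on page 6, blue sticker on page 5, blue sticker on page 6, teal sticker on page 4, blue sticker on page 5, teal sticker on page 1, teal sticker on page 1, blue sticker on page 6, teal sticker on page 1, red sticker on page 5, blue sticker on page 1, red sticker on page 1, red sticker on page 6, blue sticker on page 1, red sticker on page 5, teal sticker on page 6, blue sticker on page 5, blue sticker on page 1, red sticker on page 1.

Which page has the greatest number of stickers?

Counts by page: page 1→10, page 6→8, page 5→5, page 4→3.
The maximum is 10, held uniquely by page 1.

page 1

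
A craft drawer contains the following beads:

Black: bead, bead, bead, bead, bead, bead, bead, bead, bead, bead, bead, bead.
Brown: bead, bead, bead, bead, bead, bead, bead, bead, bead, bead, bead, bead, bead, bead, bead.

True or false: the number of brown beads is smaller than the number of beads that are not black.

brown beads: 15.
beads that are not black: 15.
The claim requires 15 < 15, which does not hold.

False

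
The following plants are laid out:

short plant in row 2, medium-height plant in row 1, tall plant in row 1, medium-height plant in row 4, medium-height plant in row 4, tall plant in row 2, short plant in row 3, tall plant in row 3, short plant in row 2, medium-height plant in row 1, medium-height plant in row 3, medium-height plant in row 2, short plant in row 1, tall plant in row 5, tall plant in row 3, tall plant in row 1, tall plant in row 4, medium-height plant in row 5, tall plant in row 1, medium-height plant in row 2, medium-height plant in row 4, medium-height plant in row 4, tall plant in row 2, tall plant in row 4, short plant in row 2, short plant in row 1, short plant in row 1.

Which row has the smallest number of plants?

Counts by row: row 1→8, row 2→7, row 4→6, row 3→4, row 5→2.
The minimum is 2, held uniquely by row 5.

row 5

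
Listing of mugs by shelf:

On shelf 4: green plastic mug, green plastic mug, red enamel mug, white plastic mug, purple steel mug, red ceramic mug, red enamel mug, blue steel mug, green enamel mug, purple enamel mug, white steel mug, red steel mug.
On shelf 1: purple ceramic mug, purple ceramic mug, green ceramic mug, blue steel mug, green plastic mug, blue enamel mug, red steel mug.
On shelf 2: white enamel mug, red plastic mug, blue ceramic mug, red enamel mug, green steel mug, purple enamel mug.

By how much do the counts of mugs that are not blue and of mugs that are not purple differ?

mugs that are not blue: 21. mugs that are not purple: 20.
|21 − 20| = 21 − 20 = 1.

1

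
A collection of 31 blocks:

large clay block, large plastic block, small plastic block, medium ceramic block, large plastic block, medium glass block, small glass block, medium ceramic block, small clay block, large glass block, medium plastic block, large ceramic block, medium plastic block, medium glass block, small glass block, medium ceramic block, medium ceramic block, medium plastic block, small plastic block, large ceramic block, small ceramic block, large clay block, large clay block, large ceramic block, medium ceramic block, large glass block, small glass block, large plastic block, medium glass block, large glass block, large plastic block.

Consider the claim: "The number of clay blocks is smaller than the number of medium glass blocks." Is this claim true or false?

|clay blocks| = 4.
|medium glass blocks| = 3.
The claim requires 4 < 3, which does not hold.

False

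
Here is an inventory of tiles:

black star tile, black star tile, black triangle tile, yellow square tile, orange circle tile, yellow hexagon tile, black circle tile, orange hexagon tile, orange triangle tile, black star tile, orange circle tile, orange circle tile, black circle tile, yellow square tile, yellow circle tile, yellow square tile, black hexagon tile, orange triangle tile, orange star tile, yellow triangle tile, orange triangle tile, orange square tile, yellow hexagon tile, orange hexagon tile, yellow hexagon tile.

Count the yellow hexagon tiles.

3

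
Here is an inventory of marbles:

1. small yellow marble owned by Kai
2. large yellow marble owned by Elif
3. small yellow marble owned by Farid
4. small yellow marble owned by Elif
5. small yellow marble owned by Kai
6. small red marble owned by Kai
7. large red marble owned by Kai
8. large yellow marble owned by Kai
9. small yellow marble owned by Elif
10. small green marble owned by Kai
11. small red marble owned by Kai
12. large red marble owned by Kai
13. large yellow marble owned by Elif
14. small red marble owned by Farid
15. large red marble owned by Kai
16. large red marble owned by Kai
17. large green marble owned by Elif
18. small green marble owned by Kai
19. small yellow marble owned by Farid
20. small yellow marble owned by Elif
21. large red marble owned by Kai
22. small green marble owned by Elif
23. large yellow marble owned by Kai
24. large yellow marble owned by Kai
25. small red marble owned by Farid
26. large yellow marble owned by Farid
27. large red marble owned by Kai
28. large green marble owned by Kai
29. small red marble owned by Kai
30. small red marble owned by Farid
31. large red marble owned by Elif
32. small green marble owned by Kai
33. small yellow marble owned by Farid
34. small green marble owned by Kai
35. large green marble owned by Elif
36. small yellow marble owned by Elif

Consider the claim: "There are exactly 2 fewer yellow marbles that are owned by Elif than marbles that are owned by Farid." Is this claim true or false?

|yellow marbles owned by Elif| = 6.
|marbles owned by Farid| = 7.
The claim requires 7 − 6 (= 1) to equal 2, which does not hold.

False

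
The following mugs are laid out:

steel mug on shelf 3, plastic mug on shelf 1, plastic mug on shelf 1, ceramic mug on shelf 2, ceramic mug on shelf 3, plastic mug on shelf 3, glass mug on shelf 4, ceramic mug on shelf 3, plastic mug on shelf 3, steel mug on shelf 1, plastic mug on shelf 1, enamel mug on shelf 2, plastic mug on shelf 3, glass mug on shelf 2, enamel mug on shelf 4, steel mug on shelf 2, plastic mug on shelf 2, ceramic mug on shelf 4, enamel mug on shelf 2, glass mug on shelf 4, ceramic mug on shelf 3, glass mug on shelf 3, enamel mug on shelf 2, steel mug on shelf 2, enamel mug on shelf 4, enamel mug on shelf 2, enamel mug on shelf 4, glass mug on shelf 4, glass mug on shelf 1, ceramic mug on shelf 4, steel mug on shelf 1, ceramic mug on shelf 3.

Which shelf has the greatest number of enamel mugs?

shelf 2

Counts by shelf (restricted to enamel mugs): shelf 2→4, shelf 4→3, shelf 1→0, shelf 3→0.
The maximum is 4, held uniquely by shelf 2.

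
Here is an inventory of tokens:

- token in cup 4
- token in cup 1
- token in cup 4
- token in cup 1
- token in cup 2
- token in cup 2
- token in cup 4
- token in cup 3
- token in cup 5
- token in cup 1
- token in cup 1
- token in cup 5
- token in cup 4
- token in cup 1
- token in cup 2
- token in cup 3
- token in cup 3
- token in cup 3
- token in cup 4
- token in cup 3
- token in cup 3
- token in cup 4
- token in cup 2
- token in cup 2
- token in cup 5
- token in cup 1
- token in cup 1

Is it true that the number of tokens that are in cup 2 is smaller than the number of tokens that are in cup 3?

tokens in cup 2: 5.
tokens in cup 3: 6.
The claim requires 5 < 6, which holds.

True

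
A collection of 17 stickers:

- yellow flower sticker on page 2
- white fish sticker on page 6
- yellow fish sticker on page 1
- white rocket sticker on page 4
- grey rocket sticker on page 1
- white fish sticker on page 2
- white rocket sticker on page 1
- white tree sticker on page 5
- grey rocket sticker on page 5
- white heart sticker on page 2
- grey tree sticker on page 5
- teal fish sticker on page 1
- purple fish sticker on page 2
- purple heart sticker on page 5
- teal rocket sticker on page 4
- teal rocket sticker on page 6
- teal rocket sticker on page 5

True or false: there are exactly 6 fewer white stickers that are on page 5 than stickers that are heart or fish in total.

True

|white stickers on page 5| = 1.
|stickers that are heart or fish| = 7.
The claim requires 7 − 1 (= 6) to equal 6, which holds.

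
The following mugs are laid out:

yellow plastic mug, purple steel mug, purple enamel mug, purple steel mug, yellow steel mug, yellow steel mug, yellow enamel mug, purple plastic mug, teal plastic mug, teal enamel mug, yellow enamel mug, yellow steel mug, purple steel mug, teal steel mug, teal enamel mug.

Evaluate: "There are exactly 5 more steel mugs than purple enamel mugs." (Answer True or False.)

There are 7 steel mugs.
There is 1 purple enamel mug.
The claim requires 7 − 1 (= 6) to equal 5, which does not hold.

False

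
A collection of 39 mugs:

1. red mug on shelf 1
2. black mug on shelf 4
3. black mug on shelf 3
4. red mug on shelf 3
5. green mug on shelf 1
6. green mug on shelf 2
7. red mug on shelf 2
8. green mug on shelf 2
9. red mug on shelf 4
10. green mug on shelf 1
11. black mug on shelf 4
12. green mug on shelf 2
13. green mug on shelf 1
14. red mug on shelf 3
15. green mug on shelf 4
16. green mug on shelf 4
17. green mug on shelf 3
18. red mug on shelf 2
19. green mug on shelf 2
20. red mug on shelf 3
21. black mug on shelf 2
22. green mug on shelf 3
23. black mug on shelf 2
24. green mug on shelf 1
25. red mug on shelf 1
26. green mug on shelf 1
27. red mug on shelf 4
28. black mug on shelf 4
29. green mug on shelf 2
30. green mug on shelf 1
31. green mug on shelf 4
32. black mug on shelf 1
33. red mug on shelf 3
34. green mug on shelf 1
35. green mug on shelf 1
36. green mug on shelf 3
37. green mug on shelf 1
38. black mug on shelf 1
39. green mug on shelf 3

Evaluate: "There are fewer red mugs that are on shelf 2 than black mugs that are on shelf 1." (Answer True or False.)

There are 2 red mugs on shelf 2.
There are 2 black mugs on shelf 1.
The claim requires 2 < 2, which does not hold.

False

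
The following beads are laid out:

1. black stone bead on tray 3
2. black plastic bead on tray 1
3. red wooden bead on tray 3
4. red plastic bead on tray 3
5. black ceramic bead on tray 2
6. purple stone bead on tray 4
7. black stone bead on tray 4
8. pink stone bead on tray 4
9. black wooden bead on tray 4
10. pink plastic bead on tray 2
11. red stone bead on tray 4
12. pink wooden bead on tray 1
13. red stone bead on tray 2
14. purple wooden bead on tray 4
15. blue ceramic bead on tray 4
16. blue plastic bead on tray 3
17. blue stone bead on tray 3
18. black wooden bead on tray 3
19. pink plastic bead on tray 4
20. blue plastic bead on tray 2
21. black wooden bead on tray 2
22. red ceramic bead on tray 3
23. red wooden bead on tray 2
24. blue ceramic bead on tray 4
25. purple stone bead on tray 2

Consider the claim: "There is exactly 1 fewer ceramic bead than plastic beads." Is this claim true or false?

False

There are 4 ceramic beads.
There are 6 plastic beads.
The claim requires 6 − 4 (= 2) to equal 1, which does not hold.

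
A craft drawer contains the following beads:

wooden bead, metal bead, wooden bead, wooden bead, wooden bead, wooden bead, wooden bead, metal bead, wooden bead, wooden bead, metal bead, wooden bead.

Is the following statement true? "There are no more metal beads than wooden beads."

True

|metal beads| = 3.
|wooden beads| = 9.
The claim requires 3 ≤ 9, which holds.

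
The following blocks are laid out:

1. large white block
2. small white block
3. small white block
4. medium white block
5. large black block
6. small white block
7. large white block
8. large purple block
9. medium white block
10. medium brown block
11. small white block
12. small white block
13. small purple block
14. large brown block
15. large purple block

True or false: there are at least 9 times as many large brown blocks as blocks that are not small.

|large brown blocks| = 1.
|blocks that are not small| = 9.
The claim requires 1 ≥ 9 × 9 = 81, which does not hold.

False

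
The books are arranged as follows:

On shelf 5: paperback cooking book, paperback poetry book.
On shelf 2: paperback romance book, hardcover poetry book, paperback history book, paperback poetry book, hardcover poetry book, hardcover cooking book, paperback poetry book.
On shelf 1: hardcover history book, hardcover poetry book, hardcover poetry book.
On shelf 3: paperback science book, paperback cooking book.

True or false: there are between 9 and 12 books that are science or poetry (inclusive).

|books that are science or poetry| = 8.
The claim requires 9 ≤ 8 ≤ 12, which does not hold.

False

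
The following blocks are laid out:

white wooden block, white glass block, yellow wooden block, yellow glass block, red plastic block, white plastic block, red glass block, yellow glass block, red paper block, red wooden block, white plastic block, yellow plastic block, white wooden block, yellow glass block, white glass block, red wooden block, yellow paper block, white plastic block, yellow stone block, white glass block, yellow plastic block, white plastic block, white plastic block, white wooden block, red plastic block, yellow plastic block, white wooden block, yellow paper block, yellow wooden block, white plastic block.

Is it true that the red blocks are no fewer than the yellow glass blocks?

|red blocks| = 6.
|yellow glass blocks| = 3.
The claim requires 6 ≥ 3, which holds.

True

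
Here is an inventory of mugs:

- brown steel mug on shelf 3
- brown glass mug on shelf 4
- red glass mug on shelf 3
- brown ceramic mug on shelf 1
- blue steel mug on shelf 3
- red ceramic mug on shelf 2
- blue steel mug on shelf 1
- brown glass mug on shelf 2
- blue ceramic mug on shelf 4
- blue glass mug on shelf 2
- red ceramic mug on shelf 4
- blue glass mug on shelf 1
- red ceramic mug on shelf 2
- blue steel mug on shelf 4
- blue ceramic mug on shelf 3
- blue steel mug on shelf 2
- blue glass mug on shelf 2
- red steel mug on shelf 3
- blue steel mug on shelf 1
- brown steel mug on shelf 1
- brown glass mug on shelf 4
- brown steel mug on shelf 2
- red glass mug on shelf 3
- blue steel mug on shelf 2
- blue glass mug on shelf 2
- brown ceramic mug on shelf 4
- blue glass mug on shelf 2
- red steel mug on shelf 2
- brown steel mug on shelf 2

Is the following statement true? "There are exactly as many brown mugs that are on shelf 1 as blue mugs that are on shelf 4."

There are 2 brown mugs on shelf 1.
There are 2 blue mugs on shelf 4.
The claim requires 2 = 2, which holds.

True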